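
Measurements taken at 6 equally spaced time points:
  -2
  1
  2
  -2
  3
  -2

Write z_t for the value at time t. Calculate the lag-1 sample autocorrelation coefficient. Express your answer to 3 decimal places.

Mean z̄ = (-2 + 1 + 2 − 2 + 3 − 2)/6 = 0.0000
Σ(z_t−z̄)(z_{t+1}−z̄) = (-2.0000) + (2.0000) + (-4.0000) + (-6.0000) + (-6.0000) = -16.0000
Denominator Σ(z_t−z̄)² = 26.0000
r_1 = -16.0000 / 26.0000 = -0.615

-0.615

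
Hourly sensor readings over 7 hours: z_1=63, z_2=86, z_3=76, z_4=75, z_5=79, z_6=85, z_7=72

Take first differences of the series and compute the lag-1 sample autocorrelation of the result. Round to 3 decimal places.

-0.333

First differences Δz: 23, -10, -1, 4, 6, -13
Mean of differences = 1.5000
Numerator Σ(Δz_t−Δz̄)(Δz_{t+1}−Δz̄) = -278.7500
Denominator Σ(Δz_t−Δz̄)² = 837.5000
r_1(Δz) = -278.7500 / 837.5000 = -0.333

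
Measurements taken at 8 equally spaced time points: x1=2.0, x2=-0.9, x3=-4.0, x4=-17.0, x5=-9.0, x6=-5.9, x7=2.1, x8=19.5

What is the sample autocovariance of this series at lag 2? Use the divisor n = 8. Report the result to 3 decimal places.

-6.879

Mean x̄ = (2.0 − 0.9 − 4.0 − 17.0 − 9.0 − 5.9 + 2.1 + 19.5)/8 = -1.6500
Deviations: 3.6500, 0.7500, -2.3500, -15.3500, -7.3500, -4.2500, 3.7500, 21.1500
Σ_{t=1}^{6}(x_t−x̄)(x_{t+2}−x̄) = -55.0300
γ_2 = -55.0300 / 8 = -6.879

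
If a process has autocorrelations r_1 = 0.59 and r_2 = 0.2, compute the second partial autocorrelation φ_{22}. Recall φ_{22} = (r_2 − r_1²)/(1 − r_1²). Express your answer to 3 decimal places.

-0.227

φ_{22} = (r_2 − r_1²) / (1 − r_1²)
r_1² = (0.59)² = 0.3481
Numerator = 0.2 − 0.3481 = -0.1481; denominator = 1 − 0.3481 = 0.6519
φ_{22} = -0.1481 / 0.6519 = -0.227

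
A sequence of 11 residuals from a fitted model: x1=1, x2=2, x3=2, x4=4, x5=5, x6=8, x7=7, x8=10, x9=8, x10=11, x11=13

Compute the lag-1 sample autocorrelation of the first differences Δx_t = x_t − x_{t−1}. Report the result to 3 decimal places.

-0.697

First differences Δx: 1, 0, 2, 1, 3, -1, 3, -2, 3, 2
Mean of differences = 1.2000
Numerator Σ(Δx_t−Δx̄)(Δx_{t+1}−Δx̄) = -19.2400
Denominator Σ(Δx_t−Δx̄)² = 27.6000
r_1(Δx) = -19.2400 / 27.6000 = -0.697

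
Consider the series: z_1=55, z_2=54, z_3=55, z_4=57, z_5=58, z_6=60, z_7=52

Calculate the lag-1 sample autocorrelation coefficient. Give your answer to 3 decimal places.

Mean z̄ = (55 + 54 + 55 + 57 + 58 + 60 + 52)/7 = 55.8571
Deviations from mean: -0.8571, -1.8571, -0.8571, 1.1429, 2.1429, 4.1429, -3.8571
Σ(z_t−z̄)(z_{t+1}−z̄) = (1.5918) + (1.5918) + (-0.9796) + (2.4490) + (8.8776) + (-15.9796) = -2.4490
Denominator Σ(z_t−z̄)² = 42.8571
r_1 = -2.4490 / 42.8571 = -0.057

-0.057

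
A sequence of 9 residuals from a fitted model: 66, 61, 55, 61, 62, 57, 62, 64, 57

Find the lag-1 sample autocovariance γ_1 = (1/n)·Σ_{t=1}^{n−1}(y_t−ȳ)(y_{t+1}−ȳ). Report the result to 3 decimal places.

-2.158

Mean ȳ = (66 + 61 + 55 + 61 + 62 + 57 + 62 + 64 + 57)/9 = 60.5556
Σ_{t=1}^{8}(y_t−ȳ)(y_{t+1}−ȳ) = -19.4198
γ_1 = -19.4198 / 9 = -2.158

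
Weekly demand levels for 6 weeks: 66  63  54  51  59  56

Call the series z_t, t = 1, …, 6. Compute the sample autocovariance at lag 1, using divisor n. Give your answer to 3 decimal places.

6.634

Mean z̄ = (66 + 63 + 54 + 51 + 59 + 56)/6 = 58.1667
Σ_{t=1}^{5}(z_t−z̄)(z_{t+1}−z̄) = 39.8056
γ_1 = 39.8056 / 6 = 6.634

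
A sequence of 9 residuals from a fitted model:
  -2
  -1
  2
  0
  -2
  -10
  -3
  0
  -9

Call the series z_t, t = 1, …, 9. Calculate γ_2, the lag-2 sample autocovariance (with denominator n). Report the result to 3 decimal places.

Mean z̄ = (-2 − 1 + 2 + 0 − 2 − 10 − 3 + 0 − 9)/9 = -2.7778
Σ_{t=1}^{7}(z_t−z̄)(z_{t+2}−z̄) = -26.5432
γ_2 = -26.5432 / 9 = -2.949

-2.949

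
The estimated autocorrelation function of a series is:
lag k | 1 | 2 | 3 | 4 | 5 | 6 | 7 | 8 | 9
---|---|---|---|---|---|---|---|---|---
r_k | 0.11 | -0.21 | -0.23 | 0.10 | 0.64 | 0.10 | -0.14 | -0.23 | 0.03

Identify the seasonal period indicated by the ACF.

5

The largest autocorrelation is r_5 = 0.64; the remaining lags stay at or below 0.11.
The dominant spike at lag 5 indicates a seasonal period of 5.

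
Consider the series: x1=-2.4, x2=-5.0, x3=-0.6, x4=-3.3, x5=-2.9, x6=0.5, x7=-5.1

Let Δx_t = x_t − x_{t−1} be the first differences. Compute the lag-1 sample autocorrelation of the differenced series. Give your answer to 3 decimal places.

-0.529

First differences Δx: -2.6, 4.4, -2.7, 0.4, 3.4, -5.6
Mean of differences = -0.4500
Numerator Σ(Δx_t−Δx̄)(Δx_{t+1}−Δx̄) = -39.8075
Denominator Σ(Δx_t−Δx̄)² = 75.2750
r_1(Δx) = -39.8075 / 75.2750 = -0.529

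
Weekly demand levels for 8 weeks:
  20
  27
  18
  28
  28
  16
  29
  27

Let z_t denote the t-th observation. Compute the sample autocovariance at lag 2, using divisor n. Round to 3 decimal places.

Mean z̄ = (20 + 27 + 18 + 28 + 28 + 16 + 29 + 27)/8 = 24.1250
Deviations: -4.1250, 2.8750, -6.1250, 3.8750, 3.8750, -8.1250, 4.8750, 2.8750
Σ_{t=1}^{6}(z_t−z̄)(z_{t+2}−z̄) = -23.2813
γ_2 = -23.2813 / 8 = -2.910

-2.910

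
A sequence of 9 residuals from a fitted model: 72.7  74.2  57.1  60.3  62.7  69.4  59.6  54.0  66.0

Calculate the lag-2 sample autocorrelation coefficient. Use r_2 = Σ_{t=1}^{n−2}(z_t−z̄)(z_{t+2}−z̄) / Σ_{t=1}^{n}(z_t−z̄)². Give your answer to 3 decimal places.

Mean z̄ = (72.7 + 74.2 + 57.1 + 60.3 + 62.7 + 69.4 + 59.6 + 54.0 + 66.0)/9 = 64.0000
Σ(z_t−z̄)(z_{t+2}−z̄) = (-60.0300) + (-37.7400) + (8.9700) + (-19.9800) + (5.7200) + (-54.0000) + (-8.8000) = -165.8600
Denominator Σ(z_t−z̄)² = 395.2400
r_2 = -165.8600 / 395.2400 = -0.420

-0.420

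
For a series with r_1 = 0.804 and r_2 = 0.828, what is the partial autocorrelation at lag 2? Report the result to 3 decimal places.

0.514

φ_{22} = (r_2 − r_1²) / (1 − r_1²)
r_1² = (0.804)² = 0.646416
Numerator = 0.828 − 0.6464 = 0.1816; denominator = 1 − 0.6464 = 0.3536
φ_{22} = 0.1816 / 0.3536 = 0.514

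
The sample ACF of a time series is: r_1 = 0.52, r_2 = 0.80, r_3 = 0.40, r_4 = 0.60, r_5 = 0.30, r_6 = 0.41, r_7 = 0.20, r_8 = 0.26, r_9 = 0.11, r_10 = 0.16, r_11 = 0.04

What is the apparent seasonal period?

2

The largest autocorrelation is r_2 = 0.80, with a weaker echo at lag 4 (0.60); the remaining lags stay at or below 0.52.
The dominant spike at lag 2 indicates a seasonal period of 2.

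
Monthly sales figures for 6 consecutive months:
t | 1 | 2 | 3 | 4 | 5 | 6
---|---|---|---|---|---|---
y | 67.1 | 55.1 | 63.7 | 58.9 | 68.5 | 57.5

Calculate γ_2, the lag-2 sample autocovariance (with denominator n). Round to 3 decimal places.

Mean ȳ = (67.1 + 55.1 + 63.7 + 58.9 + 68.5 + 57.5)/6 = 61.8000
Σ_{t=1}^{4}(y_t−ȳ)(y_{t+2}−ȳ) = 54.7000
γ_2 = 54.7000 / 6 = 9.117

9.117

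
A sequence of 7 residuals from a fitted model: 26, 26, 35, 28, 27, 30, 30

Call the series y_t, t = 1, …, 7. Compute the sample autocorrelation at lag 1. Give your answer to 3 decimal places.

-0.228

Mean ȳ = (26 + 26 + 35 + 28 + 27 + 30 + 30)/7 = 28.8571
Σ(y_t−ȳ)(y_{t+1}−ȳ) = (8.1633) + (-17.5510) + (-5.2653) + (1.5918) + (-2.1224) + (1.3061) = -13.8776
Denominator Σ(y_t−ȳ)² = 60.8571
r_1 = -13.8776 / 60.8571 = -0.228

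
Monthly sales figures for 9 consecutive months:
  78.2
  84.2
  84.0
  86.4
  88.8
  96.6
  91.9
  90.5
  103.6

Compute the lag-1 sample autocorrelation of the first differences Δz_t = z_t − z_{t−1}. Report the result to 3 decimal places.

-0.249

First differences Δz: 6.0, -0.2, 2.4, 2.4, 7.8, -4.7, -1.4, 13.1
Mean of differences = 3.1750
Numerator Σ(Δz_t−Δz̄)(Δz_{t+1}−Δz̄) = -55.7031
Denominator Σ(Δz_t−Δz̄)² = 223.4150
r_1(Δz) = -55.7031 / 223.4150 = -0.249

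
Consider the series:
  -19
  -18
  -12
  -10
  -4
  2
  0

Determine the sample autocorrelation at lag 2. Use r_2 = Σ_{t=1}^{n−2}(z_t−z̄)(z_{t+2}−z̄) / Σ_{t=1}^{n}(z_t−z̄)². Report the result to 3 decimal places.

Mean z̄ = (-19 − 18 − 12 − 10 − 4 + 2 + 0)/7 = -8.7143
Σ(z_t−z̄)(z_{t+2}−z̄) = (33.7959) + (11.9388) + (-15.4898) + (-13.7755) + (41.0816) = 57.5510
Denominator Σ(z_t−z̄)² = 417.4286
r_2 = 57.5510 / 417.4286 = 0.138

0.138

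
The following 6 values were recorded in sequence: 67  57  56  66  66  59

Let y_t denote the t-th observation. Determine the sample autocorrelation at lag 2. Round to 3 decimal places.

-0.681

Mean ȳ = (67 + 57 + 56 + 66 + 66 + 59)/6 = 61.8333
Σ(y_t−ȳ)(y_{t+2}−ȳ) = (-30.1389) + (-20.1389) + (-24.3056) + (-11.8056) = -86.3889
Denominator Σ(y_t−ȳ)² = 126.8333
r_2 = -86.3889 / 126.8333 = -0.681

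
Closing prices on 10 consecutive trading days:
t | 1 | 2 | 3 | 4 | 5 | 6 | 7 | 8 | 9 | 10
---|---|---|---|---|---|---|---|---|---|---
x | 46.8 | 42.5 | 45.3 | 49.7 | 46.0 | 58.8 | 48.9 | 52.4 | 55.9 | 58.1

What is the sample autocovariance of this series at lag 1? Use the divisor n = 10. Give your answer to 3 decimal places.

7.632

Mean x̄ = (46.8 + 42.5 + 45.3 + 49.7 + 46.0 + 58.8 + 48.9 + 52.4 + 55.9 + 58.1)/10 = 50.4400
Σ_{t=1}^{9}(x_t−x̄)(x_{t+1}−x̄) = 76.3164
γ_1 = 76.3164 / 10 = 7.632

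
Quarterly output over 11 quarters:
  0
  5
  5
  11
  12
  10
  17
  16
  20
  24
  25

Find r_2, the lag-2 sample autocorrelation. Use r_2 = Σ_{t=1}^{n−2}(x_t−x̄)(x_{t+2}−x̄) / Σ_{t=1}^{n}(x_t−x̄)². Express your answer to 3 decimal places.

0.409

Mean x̄ = (0 + 5 + 5 + 11 + 12 + 10 + 17 + 16 + 20 + 24 + 25)/11 = 13.1818
Numerator Σ_{t=1}^{9}(x_t−x̄)(x_{t+2}−x̄) = 265.9339
Denominator Σ(x_t−x̄)² = 649.6364
r_2 = 265.9339 / 649.6364 = 0.409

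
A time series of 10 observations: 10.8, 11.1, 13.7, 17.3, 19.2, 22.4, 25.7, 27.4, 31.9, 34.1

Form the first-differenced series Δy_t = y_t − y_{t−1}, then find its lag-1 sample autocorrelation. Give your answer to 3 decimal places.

First differences Δy: 0.3, 2.6, 3.6, 1.9, 3.2, 3.3, 1.7, 4.5, 2.2
Mean of differences = 2.5889
Numerator Σ(Δy_t−Δȳ)(Δy_{t+1}−Δȳ) = -3.7712
Denominator Σ(Δy_t−Δȳ)² = 12.2089
r_1(Δy) = -3.7712 / 12.2089 = -0.309

-0.309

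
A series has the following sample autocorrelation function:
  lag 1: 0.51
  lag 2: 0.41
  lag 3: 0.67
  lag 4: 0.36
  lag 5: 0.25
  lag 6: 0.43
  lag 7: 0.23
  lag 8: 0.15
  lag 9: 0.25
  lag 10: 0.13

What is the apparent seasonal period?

The largest autocorrelation is r_3 = 0.67; the remaining lags stay at or below 0.51. The elevated value at lag 1 (0.51), dropping to 0.41 at lag 2, reflects decaying short-term dependence rather than seasonality.
The dominant spike at lag 3 indicates a seasonal period of 3.

3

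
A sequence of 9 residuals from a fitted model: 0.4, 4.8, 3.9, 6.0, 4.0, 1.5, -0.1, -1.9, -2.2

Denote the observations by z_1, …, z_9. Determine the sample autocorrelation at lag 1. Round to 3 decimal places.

Mean z̄ = (0.4 + 4.8 + 3.9 + 6.0 + 4.0 + 1.5 − 0.1 − 1.9 − 2.2)/9 = 1.8222
Numerator Σ_{t=1}^{8}(z_t−z̄)(z_{t+1}−z̄) = 41.7751
Denominator Σ(z_t−z̄)² = 71.2356
r_1 = 41.7751 / 71.2356 = 0.586

0.586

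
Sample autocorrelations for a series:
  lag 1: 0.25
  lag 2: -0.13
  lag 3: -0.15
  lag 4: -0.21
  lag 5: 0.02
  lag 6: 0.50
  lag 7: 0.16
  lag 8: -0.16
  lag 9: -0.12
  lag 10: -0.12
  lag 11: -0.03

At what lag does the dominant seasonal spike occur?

The largest autocorrelation is r_6 = 0.50; the remaining lags stay at or below 0.25.
The dominant spike at lag 6 indicates a seasonal period of 6.

6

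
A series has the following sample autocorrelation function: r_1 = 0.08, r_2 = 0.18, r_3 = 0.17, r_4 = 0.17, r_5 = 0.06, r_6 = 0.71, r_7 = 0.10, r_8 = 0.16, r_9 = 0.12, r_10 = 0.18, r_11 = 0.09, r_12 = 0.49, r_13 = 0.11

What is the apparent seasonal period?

The largest autocorrelation is r_6 = 0.71, with a weaker echo at lag 12 (0.49); the remaining lags stay at or below 0.18.
The dominant spike at lag 6 indicates a seasonal period of 6.

6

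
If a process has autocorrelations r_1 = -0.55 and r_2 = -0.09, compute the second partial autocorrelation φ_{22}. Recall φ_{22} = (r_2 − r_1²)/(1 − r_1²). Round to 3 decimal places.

φ_{22} = (r_2 − r_1²) / (1 − r_1²)
r_1² = (-0.55)² = 0.3025
Numerator = -0.09 − 0.3025 = -0.3925; denominator = 1 − 0.3025 = 0.6975
φ_{22} = -0.3925 / 0.6975 = -0.563

-0.563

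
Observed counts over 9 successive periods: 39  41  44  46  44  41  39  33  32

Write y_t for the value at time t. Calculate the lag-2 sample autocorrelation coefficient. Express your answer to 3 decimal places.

Mean ȳ = (39 + 41 + 44 + 46 + 44 + 41 + 39 + 33 + 32)/9 = 39.8889
Σ(y_t−ȳ)(y_{t+2}−ȳ) = (-3.6543) + (6.7901) + (16.9012) + (6.7901) + (-3.6543) + (-7.6543) + (7.0123) = 22.5309
Denominator Σ(y_t−ȳ)² = 184.8889
r_2 = 22.5309 / 184.8889 = 0.122

0.122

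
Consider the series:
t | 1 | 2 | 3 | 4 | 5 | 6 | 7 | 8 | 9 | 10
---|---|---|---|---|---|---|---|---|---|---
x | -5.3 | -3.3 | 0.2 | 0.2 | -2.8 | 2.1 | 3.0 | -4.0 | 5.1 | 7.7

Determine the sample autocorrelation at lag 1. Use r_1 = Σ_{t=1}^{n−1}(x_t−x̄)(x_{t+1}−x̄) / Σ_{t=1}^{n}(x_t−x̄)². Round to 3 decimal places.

Mean x̄ = (-5.3 − 3.3 + 0.2 + 0.2 − 2.8 + 2.1 + 3.0 − 4.0 + 5.1 + 7.7)/10 = 0.2900
Numerator Σ_{t=1}^{9}(x_t−x̄)(x_{t+1}−x̄) = 23.3709
Denominator Σ(x_t−x̄)² = 160.7690
r_1 = 23.3709 / 160.7690 = 0.145

0.145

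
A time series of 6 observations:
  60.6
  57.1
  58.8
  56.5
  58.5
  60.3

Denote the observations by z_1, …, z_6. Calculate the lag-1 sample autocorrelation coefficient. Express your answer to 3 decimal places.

-0.262

Mean z̄ = (60.6 + 57.1 + 58.8 + 56.5 + 58.5 + 60.3)/6 = 58.6333
Deviations from mean: 1.9667, -1.5333, 0.1667, -2.1333, -0.1333, 1.6667
Numerator Σ_{t=1}^{5}(z_t−z̄)(z_{t+1}−z̄) = -3.5644
Denominator Σ(z_t−z̄)² = 13.5933
r_1 = -3.5644 / 13.5933 = -0.262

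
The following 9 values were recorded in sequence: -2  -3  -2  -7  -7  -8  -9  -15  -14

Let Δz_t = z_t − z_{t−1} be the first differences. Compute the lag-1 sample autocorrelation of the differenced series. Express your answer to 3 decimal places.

-0.526

First differences Δz: -1, 1, -5, 0, -1, -1, -6, 1
Mean of differences = -1.5000
Numerator Σ(Δz_t−Δz̄)(Δz_{t+1}−Δz̄) = -25.2500
Denominator Σ(Δz_t−Δz̄)² = 48.0000
r_1(Δz) = -25.2500 / 48.0000 = -0.526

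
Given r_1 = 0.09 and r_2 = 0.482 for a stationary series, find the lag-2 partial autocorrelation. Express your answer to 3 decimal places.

φ_{22} = (r_2 − r_1²) / (1 − r_1²)
r_1² = (0.09)² = 0.0081
Numerator = 0.482 − 0.0081 = 0.4739; denominator = 1 − 0.0081 = 0.9919
φ_{22} = 0.4739 / 0.9919 = 0.478

0.478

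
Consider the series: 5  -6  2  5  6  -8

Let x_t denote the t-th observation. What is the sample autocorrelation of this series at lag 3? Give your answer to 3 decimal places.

-0.151

Mean x̄ = (5 − 6 + 2 + 5 + 6 − 8)/6 = 0.6667
Deviations from mean: 4.3333, -6.6667, 1.3333, 4.3333, 5.3333, -8.6667
Numerator Σ_{t=1}^{3}(x_t−x̄)(x_{t+3}−x̄) = -28.3333
Denominator Σ(x_t−x̄)² = 187.3333
r_3 = -28.3333 / 187.3333 = -0.151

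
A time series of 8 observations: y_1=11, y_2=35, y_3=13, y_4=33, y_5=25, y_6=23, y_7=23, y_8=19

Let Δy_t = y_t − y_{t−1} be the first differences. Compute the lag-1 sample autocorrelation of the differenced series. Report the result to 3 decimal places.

First differences Δy: 24, -22, 20, -8, -2, 0, -4
Mean of differences = 1.1429
Numerator Σ(Δy_t−Δȳ)(Δy_{t+1}−Δȳ) = -1099.5918
Denominator Σ(Δy_t−Δȳ)² = 1534.8571
r_1(Δy) = -1099.5918 / 1534.8571 = -0.716

-0.716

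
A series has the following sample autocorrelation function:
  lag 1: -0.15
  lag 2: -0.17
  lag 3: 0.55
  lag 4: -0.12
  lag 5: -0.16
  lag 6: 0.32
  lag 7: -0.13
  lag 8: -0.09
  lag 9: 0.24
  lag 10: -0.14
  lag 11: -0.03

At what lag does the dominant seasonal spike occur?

3

The largest autocorrelation is r_3 = 0.55, with weaker echoes at lags 6 (0.32) and 9 (0.24); the remaining lags stay at or below -0.03.
The dominant spike at lag 3 indicates a seasonal period of 3.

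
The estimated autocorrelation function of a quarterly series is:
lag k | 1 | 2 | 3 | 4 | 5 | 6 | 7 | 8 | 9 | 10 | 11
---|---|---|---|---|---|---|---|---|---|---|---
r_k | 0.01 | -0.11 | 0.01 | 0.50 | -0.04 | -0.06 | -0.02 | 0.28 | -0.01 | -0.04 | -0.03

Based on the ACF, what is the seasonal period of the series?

4

The largest autocorrelation is r_4 = 0.50, with a weaker echo at lag 8 (0.28); the remaining lags stay at or below 0.01.
The dominant spike at lag 4 indicates a seasonal period of 4.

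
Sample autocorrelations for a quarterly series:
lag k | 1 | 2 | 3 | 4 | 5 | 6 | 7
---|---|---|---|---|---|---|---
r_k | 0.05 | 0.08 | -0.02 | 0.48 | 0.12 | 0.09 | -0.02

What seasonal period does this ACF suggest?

4

The largest autocorrelation is r_4 = 0.48; the remaining lags stay at or below 0.12.
The dominant spike at lag 4 indicates a seasonal period of 4.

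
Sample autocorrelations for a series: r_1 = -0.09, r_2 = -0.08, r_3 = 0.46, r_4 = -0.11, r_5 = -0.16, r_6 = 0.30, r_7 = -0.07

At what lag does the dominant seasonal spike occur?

The largest autocorrelation is r_3 = 0.46, with a weaker echo at lag 6 (0.30); the remaining lags stay at or below -0.07.
The dominant spike at lag 3 indicates a seasonal period of 3.

3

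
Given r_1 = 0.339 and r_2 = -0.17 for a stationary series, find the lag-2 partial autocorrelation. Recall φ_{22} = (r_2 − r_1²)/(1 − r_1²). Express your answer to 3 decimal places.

φ_{22} = (r_2 − r_1²) / (1 − r_1²)
r_1² = (0.339)² = 0.114921
Numerator = -0.17 − 0.1149 = -0.2849; denominator = 1 − 0.1149 = 0.8851
φ_{22} = -0.2849 / 0.8851 = -0.322

-0.322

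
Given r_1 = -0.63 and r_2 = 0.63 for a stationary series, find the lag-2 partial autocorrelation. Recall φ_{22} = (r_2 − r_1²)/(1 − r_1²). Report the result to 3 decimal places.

φ_{22} = (r_2 − r_1²) / (1 − r_1²)
r_1² = (-0.63)² = 0.3969
Numerator = 0.63 − 0.3969 = 0.2331; denominator = 1 − 0.3969 = 0.6031
φ_{22} = 0.2331 / 0.6031 = 0.387

0.387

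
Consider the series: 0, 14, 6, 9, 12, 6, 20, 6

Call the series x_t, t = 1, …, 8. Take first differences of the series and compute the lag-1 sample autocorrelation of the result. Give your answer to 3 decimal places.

First differences Δx: 14, -8, 3, 3, -6, 14, -14
Mean of differences = 0.8571
Numerator Σ(Δx_t−Δx̄)(Δx_{t+1}−Δx̄) = -430.8776
Denominator Σ(Δx_t−Δx̄)² = 700.8571
r_1(Δx) = -430.8776 / 700.8571 = -0.615

-0.615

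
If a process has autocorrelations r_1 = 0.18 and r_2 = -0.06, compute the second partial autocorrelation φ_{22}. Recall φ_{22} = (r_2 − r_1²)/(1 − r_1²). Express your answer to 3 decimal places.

-0.095

φ_{22} = (r_2 − r_1²) / (1 − r_1²)
r_1² = (0.18)² = 0.0324
Numerator = -0.06 − 0.0324 = -0.0924; denominator = 1 − 0.0324 = 0.9676
φ_{22} = -0.0924 / 0.9676 = -0.095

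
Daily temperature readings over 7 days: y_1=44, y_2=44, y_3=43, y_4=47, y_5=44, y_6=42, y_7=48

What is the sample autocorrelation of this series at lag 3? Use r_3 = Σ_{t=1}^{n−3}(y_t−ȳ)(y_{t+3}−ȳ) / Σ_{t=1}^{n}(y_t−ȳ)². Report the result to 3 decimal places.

0.408

Mean ȳ = (44 + 44 + 43 + 47 + 44 + 42 + 48)/7 = 44.5714
Deviations from mean: -0.5714, -0.5714, -1.5714, 2.4286, -0.5714, -2.5714, 3.4286
Numerator Σ_{t=1}^{4}(y_t−ȳ)(y_{t+3}−ȳ) = 11.3061
Denominator Σ(y_t−ȳ)² = 27.7143
r_3 = 11.3061 / 27.7143 = 0.408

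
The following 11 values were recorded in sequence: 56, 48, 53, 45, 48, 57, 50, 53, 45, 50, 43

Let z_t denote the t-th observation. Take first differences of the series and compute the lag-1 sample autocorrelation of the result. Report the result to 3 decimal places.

First differences Δz: -8, 5, -8, 3, 9, -7, 3, -8, 5, -7
Mean of differences = -1.3000
Numerator Σ(Δz_t−Δz̄)(Δz_{t+1}−Δz̄) = -259.0900
Denominator Σ(Δz_t−Δz̄)² = 422.1000
r_1(Δz) = -259.0900 / 422.1000 = -0.614

-0.614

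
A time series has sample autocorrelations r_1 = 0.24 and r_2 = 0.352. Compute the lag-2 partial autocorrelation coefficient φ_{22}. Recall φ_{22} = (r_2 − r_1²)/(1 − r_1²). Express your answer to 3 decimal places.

0.312

φ_{22} = (r_2 − r_1²) / (1 − r_1²)
r_1² = (0.24)² = 0.0576
Numerator = 0.352 − 0.0576 = 0.2944; denominator = 1 − 0.0576 = 0.9424
φ_{22} = 0.2944 / 0.9424 = 0.312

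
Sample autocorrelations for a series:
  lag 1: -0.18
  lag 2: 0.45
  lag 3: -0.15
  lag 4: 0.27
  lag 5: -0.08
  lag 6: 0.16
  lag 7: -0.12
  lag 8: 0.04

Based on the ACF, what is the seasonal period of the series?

2

The largest autocorrelation is r_2 = 0.45, with weaker echoes at lags 4 (0.27) and 6 (0.16); the remaining lags stay at or below 0.04.
The dominant spike at lag 2 indicates a seasonal period of 2.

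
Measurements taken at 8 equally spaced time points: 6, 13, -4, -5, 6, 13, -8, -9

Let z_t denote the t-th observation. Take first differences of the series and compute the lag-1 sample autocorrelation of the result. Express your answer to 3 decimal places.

-0.230

First differences Δz: 7, -17, -1, 11, 7, -21, -1
Mean of differences = -2.1429
Numerator Σ(Δz_t−Δz̄)(Δz_{t+1}−Δz̄) = -211.5918
Denominator Σ(Δz_t−Δz̄)² = 918.8571
r_1(Δz) = -211.5918 / 918.8571 = -0.230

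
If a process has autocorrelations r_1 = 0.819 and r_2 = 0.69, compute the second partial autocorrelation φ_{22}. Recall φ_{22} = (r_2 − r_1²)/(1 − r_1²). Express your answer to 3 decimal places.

φ_{22} = (r_2 − r_1²) / (1 − r_1²)
r_1² = (0.819)² = 0.670761
Numerator = 0.69 − 0.6708 = 0.0192; denominator = 1 − 0.6708 = 0.3292
φ_{22} = 0.0192 / 0.3292 = 0.058

0.058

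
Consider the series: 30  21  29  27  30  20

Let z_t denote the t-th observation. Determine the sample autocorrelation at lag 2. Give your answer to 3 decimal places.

0.119

Mean z̄ = (30 + 21 + 29 + 27 + 30 + 20)/6 = 26.1667
Deviations from mean: 3.8333, -5.1667, 2.8333, 0.8333, 3.8333, -6.1667
Numerator Σ_{t=1}^{4}(z_t−z̄)(z_{t+2}−z̄) = 12.2778
Denominator Σ(z_t−z̄)² = 102.8333
r_2 = 12.2778 / 102.8333 = 0.119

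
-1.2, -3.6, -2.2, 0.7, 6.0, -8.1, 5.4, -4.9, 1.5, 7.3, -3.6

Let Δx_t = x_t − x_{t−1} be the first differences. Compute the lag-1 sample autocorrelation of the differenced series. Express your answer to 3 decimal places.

First differences Δx: -2.4, 1.4, 2.9, 5.3, -14.1, 13.5, -10.3, 6.4, 5.8, -10.9
Mean of differences = -0.2400
Numerator Σ(Δx_t−Δx̄)(Δx_{t+1}−Δx̄) = -477.5216
Denominator Σ(Δx_t−Δx̄)² = 724.2040
r_1(Δx) = -477.5216 / 724.2040 = -0.659

-0.659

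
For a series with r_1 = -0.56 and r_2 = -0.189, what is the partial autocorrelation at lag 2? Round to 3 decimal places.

φ_{22} = (r_2 − r_1²) / (1 − r_1²)
r_1² = (-0.56)² = 0.3136
Numerator = -0.189 − 0.3136 = -0.5026; denominator = 1 − 0.3136 = 0.6864
φ_{22} = -0.5026 / 0.6864 = -0.732

-0.732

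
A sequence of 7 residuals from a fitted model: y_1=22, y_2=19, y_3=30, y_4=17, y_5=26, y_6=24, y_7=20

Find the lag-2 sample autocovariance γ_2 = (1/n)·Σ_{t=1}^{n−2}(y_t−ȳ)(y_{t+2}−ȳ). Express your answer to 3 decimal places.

Mean ȳ = (22 + 19 + 30 + 17 + 26 + 24 + 20)/7 = 22.5714
Deviations: -0.5714, -3.5714, 7.4286, -5.5714, 3.4286, 1.4286, -2.5714
Σ_{t=1}^{5}(y_t−ȳ)(y_{t+2}−ȳ) = 24.3469
γ_2 = 24.3469 / 7 = 3.478

3.478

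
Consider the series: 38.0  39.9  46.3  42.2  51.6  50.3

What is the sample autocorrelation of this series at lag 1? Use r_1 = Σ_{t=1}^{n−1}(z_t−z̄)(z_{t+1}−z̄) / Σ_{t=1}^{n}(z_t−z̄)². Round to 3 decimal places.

Mean z̄ = (38.0 + 39.9 + 46.3 + 42.2 + 51.6 + 50.3)/6 = 44.7167
Σ(z_t−z̄)(z_{t+1}−z̄) = (32.3519) + (-7.6264) + (-3.9847) + (-17.3231) + (38.4319) = 41.8497
Denominator Σ(z_t−z̄)² = 155.7083
r_1 = 41.8497 / 155.7083 = 0.269

0.269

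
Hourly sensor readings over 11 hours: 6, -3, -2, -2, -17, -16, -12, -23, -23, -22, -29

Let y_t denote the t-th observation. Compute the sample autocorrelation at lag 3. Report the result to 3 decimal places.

Mean ȳ = (6 − 3 − 2 − 2 − 17 − 16 − 12 − 23 − 23 − 22 − 29)/11 = -13.0000
Numerator Σ_{t=1}^{8}(y_t−ȳ)(y_{t+3}−ȳ) = 368.0000
Denominator Σ(y_t−ȳ)² = 1266.0000
r_3 = 368.0000 / 1266.0000 = 0.291

0.291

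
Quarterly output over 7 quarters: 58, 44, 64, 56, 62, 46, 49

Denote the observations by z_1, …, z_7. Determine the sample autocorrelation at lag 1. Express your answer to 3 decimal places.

Mean z̄ = (58 + 44 + 64 + 56 + 62 + 46 + 49)/7 = 54.1429
Deviations from mean: 3.8571, -10.1429, 9.8571, 1.8571, 7.8571, -8.1429, -5.1429
Σ(z_t−z̄)(z_{t+1}−z̄) = (-39.1224) + (-99.9796) + (18.3061) + (14.5918) + (-63.9796) + (41.8776) = -128.3061
Denominator Σ(z_t−z̄)² = 372.8571
r_1 = -128.3061 / 372.8571 = -0.344

-0.344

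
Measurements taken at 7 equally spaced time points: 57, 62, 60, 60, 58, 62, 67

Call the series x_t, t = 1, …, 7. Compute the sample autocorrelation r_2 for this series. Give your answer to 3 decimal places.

-0.212

Mean x̄ = (57 + 62 + 60 + 60 + 58 + 62 + 67)/7 = 60.8571
Numerator Σ_{t=1}^{5}(x_t−x̄)(x_{t+2}−x̄) = -13.7551
Denominator Σ(x_t−x̄)² = 64.8571
r_2 = -13.7551 / 64.8571 = -0.212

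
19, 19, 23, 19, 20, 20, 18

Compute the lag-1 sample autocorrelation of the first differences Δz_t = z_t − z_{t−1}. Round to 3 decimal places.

-0.539

First differences Δz: 0, 4, -4, 1, 0, -2
Mean of differences = -0.1667
Numerator Σ(Δz_t−Δz̄)(Δz_{t+1}−Δz̄) = -19.8611
Denominator Σ(Δz_t−Δz̄)² = 36.8333
r_1(Δz) = -19.8611 / 36.8333 = -0.539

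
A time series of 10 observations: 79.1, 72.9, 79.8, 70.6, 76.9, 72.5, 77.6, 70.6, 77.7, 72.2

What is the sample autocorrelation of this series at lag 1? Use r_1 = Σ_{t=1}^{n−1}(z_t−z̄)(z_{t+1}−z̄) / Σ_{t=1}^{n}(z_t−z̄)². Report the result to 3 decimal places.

-0.787

Mean z̄ = (79.1 + 72.9 + 79.8 + 70.6 + 76.9 + 72.5 + 77.6 + 70.6 + 77.7 + 72.2)/10 = 74.9900
Numerator Σ_{t=1}^{9}(z_t−z̄)(z_{t+1}−z̄) = -90.3141
Denominator Σ(z_t−z̄)² = 114.7290
r_1 = -90.3141 / 114.7290 = -0.787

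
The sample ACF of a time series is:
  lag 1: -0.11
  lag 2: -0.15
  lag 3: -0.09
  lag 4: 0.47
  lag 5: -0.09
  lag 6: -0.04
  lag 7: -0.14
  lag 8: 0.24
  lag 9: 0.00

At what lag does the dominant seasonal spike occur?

The largest autocorrelation is r_4 = 0.47, with a weaker echo at lag 8 (0.24); the remaining lags stay at or below 0.00.
The dominant spike at lag 4 indicates a seasonal period of 4.

4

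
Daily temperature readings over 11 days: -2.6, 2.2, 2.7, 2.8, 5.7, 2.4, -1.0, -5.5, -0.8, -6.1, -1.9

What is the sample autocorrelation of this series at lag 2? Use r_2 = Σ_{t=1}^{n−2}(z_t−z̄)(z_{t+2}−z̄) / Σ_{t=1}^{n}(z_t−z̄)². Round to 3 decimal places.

Mean z̄ = (-2.6 + 2.2 + 2.7 + 2.8 + 5.7 + 2.4 − 1.0 − 5.5 − 0.8 − 6.1 − 1.9)/11 = -0.1909
Numerator Σ_{t=1}^{9}(z_t−z̄)(z_{t+2}−z̄) = 39.3498
Denominator Σ(z_t−z̄)² = 137.2891
r_2 = 39.3498 / 137.2891 = 0.287

0.287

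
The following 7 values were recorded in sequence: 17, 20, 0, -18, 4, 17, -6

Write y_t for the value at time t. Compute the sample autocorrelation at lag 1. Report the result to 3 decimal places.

Mean ȳ = (17 + 20 + 0 − 18 + 4 + 17 − 6)/7 = 4.8571
Numerator Σ_{t=1}^{6}(y_t−ȳ)(y_{t+1}−ȳ) = 98.6939
Denominator Σ(y_t−ȳ)² = 1188.8571
r_1 = 98.6939 / 1188.8571 = 0.083

0.083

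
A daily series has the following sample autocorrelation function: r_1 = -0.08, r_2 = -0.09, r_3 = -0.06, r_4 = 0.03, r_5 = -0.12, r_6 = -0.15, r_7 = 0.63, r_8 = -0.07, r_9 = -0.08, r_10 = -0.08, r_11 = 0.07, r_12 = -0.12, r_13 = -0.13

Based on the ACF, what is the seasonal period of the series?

The largest autocorrelation is r_7 = 0.63; the remaining lags stay at or below 0.07.
The dominant spike at lag 7 indicates a seasonal period of 7.

7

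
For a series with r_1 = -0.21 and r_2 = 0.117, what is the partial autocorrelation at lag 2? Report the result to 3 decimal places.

φ_{22} = (r_2 − r_1²) / (1 − r_1²)
r_1² = (-0.21)² = 0.0441
Numerator = 0.117 − 0.0441 = 0.0729; denominator = 1 − 0.0441 = 0.9559
φ_{22} = 0.0729 / 0.9559 = 0.076

0.076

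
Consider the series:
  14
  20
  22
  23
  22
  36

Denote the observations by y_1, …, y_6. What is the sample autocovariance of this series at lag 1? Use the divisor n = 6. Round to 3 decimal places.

2.690

Mean ȳ = (14 + 20 + 22 + 23 + 22 + 36)/6 = 22.8333
Σ_{t=1}^{5}(y_t−ȳ)(y_{t+1}−ȳ) = 16.1389
γ_1 = 16.1389 / 6 = 2.690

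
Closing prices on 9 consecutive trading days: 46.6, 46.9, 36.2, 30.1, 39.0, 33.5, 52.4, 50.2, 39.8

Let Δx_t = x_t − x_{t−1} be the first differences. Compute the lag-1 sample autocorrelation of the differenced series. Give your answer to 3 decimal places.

First differences Δx: 0.3, -10.7, -6.1, 8.9, -5.5, 18.9, -2.2, -10.4
Mean of differences = -0.8500
Numerator Σ(Δx_t−Δx̄)(Δx_{t+1}−Δx̄) = -161.7475
Denominator Σ(Δx_t−Δx̄)² = 725.6800
r_1(Δx) = -161.7475 / 725.6800 = -0.223

-0.223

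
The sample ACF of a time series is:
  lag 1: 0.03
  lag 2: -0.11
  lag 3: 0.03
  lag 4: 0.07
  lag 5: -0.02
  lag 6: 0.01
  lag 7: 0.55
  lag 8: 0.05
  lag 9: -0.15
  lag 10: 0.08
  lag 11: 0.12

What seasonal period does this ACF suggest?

7

The largest autocorrelation is r_7 = 0.55; the remaining lags stay at or below 0.12.
The dominant spike at lag 7 indicates a seasonal period of 7.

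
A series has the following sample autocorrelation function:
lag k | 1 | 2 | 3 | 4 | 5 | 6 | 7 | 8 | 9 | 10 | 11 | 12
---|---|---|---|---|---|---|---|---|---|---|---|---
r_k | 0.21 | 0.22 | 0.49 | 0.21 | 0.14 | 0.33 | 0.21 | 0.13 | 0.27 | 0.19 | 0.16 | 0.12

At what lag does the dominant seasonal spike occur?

3

The largest autocorrelation is r_3 = 0.49, with weaker echoes at lags 6 (0.33) and 9 (0.27); the remaining lags stay at or below 0.22.
The dominant spike at lag 3 indicates a seasonal period of 3.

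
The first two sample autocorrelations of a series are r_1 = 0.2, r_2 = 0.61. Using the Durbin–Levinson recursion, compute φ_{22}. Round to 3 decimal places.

φ_{22} = (r_2 − r_1²) / (1 − r_1²)
r_1² = (0.2)² = 0.04
Numerator = 0.61 − 0.0400 = 0.5700; denominator = 1 − 0.0400 = 0.9600
φ_{22} = 0.5700 / 0.9600 = 0.594

0.594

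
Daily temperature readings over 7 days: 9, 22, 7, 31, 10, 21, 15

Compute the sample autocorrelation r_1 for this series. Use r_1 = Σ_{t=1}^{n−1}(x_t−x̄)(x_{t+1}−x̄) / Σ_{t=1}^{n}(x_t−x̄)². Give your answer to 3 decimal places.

Mean x̄ = (9 + 22 + 7 + 31 + 10 + 21 + 15)/7 = 16.4286
Deviations from mean: -7.4286, 5.5714, -9.4286, 14.5714, -6.4286, 4.5714, -1.4286
Σ(x_t−x̄)(x_{t+1}−x̄) = (-41.3878) + (-52.5306) + (-137.3878) + (-93.6735) + (-29.3878) + (-6.5306) = -360.8980
Denominator Σ(x_t−x̄)² = 451.7143
r_1 = -360.8980 / 451.7143 = -0.799

-0.799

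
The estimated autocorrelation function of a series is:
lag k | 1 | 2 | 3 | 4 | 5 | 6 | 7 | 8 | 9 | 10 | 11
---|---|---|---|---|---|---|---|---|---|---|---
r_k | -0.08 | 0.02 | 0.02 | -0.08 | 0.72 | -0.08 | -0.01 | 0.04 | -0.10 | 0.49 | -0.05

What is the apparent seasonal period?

The largest autocorrelation is r_5 = 0.72, with a weaker echo at lag 10 (0.49); the remaining lags stay at or below 0.04.
The dominant spike at lag 5 indicates a seasonal period of 5.

5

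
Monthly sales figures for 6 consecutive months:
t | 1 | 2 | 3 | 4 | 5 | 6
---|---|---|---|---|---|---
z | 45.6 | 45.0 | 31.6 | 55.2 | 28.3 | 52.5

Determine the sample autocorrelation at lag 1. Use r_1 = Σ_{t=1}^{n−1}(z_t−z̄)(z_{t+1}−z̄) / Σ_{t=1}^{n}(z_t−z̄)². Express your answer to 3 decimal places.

Mean z̄ = (45.6 + 45.0 + 31.6 + 55.2 + 28.3 + 52.5)/6 = 43.0333
Numerator Σ_{t=1}^{5}(z_t−z̄)(z_{t+1}−z̄) = -475.2744
Denominator Σ(z_t−z̄)² = 595.8933
r_1 = -475.2744 / 595.8933 = -0.798

-0.798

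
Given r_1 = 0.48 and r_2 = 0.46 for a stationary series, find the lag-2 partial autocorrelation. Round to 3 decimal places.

φ_{22} = (r_2 − r_1²) / (1 − r_1²)
r_1² = (0.48)² = 0.2304
Numerator = 0.46 − 0.2304 = 0.2296; denominator = 1 − 0.2304 = 0.7696
φ_{22} = 0.2296 / 0.7696 = 0.298

0.298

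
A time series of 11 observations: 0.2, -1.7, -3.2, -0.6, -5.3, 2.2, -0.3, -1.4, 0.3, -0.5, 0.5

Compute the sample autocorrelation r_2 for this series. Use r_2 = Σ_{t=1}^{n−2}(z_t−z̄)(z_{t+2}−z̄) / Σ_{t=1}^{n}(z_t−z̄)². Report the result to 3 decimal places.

Mean z̄ = (0.2 − 1.7 − 3.2 − 0.6 − 5.3 + 2.2 − 0.3 − 1.4 + 0.3 − 0.5 + 0.5)/11 = -0.8909
Numerator Σ_{t=1}^{9}(z_t−z̄)(z_{t+2}−z̄) = 6.3080
Denominator Σ(z_t−z̄)² = 40.3691
r_2 = 6.3080 / 40.3691 = 0.156

0.156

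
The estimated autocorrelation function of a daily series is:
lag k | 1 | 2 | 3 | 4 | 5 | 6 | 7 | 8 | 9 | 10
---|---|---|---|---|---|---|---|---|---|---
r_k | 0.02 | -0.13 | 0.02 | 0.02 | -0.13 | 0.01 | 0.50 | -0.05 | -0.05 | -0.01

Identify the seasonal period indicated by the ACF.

7

The largest autocorrelation is r_7 = 0.50; the remaining lags stay at or below 0.02.
The dominant spike at lag 7 indicates a seasonal period of 7.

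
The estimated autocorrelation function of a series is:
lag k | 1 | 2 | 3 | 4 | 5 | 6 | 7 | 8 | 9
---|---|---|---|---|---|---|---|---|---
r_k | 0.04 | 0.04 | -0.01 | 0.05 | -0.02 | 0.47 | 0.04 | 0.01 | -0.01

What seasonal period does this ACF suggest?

6

The largest autocorrelation is r_6 = 0.47; the remaining lags stay at or below 0.05.
The dominant spike at lag 6 indicates a seasonal period of 6.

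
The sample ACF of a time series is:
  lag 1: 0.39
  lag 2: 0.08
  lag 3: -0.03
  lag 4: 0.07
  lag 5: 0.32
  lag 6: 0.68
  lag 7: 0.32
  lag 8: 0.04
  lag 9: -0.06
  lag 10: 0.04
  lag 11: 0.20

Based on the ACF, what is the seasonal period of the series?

The largest autocorrelation is r_6 = 0.68; the remaining lags stay at or below 0.39. The elevated value at lag 1 (0.39), dropping to 0.08 at lag 2, reflects decaying short-term dependence rather than seasonality.
The dominant spike at lag 6 indicates a seasonal period of 6.

6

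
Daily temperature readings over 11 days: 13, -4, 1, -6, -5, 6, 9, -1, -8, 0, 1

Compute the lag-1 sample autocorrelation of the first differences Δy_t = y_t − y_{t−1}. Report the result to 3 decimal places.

-0.126

First differences Δy: -17, 5, -7, 1, 11, 3, -10, -7, 8, 1
Mean of differences = -1.2000
Numerator Σ(Δy_t−Δȳ)(Δy_{t+1}−Δȳ) = -87.6400
Denominator Σ(Δy_t−Δȳ)² = 693.6000
r_1(Δy) = -87.6400 / 693.6000 = -0.126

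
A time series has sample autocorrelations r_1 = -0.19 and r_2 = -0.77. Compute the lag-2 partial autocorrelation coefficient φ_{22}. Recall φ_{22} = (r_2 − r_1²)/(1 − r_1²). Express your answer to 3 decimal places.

-0.836

φ_{22} = (r_2 − r_1²) / (1 − r_1²)
r_1² = (-0.19)² = 0.0361
Numerator = -0.77 − 0.0361 = -0.8061; denominator = 1 − 0.0361 = 0.9639
φ_{22} = -0.8061 / 0.9639 = -0.836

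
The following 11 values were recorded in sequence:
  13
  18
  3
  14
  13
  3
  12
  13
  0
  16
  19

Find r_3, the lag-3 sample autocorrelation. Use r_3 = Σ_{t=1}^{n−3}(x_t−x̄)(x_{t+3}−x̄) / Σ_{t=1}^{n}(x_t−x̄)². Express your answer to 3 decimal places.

Mean x̄ = (13 + 18 + 3 + 14 + 13 + 3 + 12 + 13 + 0 + 16 + 19)/11 = 11.2727
Numerator Σ_{t=1}^{8}(x_t−x̄)(x_{t+3}−x̄) = 199.7769
Denominator Σ(x_t−x̄)² = 408.1818
r_3 = 199.7769 / 408.1818 = 0.489

0.489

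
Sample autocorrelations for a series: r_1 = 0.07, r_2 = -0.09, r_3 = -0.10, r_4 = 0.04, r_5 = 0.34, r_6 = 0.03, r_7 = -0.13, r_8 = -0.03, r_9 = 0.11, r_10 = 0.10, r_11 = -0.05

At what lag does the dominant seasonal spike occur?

5

The largest autocorrelation is r_5 = 0.34; the remaining lags stay at or below 0.11.
The dominant spike at lag 5 indicates a seasonal period of 5.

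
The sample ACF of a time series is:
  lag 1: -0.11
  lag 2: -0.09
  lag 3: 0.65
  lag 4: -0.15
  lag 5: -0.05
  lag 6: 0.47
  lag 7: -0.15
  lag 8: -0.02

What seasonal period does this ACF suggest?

3

The largest autocorrelation is r_3 = 0.65, with a weaker echo at lag 6 (0.47); the remaining lags stay at or below -0.02.
The dominant spike at lag 3 indicates a seasonal period of 3.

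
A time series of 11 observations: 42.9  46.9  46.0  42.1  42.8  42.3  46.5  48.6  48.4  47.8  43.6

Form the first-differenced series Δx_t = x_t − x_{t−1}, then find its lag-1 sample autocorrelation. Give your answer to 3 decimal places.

0.078

First differences Δx: 4.0, -0.9, -3.9, 0.7, -0.5, 4.2, 2.1, -0.2, -0.6, -4.2
Mean of differences = 0.0700
Numerator Σ(Δx_t−Δx̄)(Δx_{t+1}−Δx̄) = 5.7021
Denominator Σ(Δx_t−Δx̄)² = 72.8010
r_1(Δx) = 5.7021 / 72.8010 = 0.078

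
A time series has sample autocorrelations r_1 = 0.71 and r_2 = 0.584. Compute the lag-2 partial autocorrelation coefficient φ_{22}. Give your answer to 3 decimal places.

0.161

φ_{22} = (r_2 − r_1²) / (1 − r_1²)
r_1² = (0.71)² = 0.5041
Numerator = 0.584 − 0.5041 = 0.0799; denominator = 1 − 0.5041 = 0.4959
φ_{22} = 0.0799 / 0.4959 = 0.161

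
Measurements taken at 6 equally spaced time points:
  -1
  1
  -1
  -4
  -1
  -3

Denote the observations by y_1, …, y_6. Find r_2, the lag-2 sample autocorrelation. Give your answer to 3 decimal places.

Mean ȳ = (-1 + 1 − 1 − 4 − 1 − 3)/6 = -1.5000
Deviations from mean: 0.5000, 2.5000, 0.5000, -2.5000, 0.5000, -1.5000
Σ(y_t−ȳ)(y_{t+2}−ȳ) = (0.2500) + (-6.2500) + (0.2500) + (3.7500) = -2.0000
Denominator Σ(y_t−ȳ)² = 15.5000
r_2 = -2.0000 / 15.5000 = -0.129

-0.129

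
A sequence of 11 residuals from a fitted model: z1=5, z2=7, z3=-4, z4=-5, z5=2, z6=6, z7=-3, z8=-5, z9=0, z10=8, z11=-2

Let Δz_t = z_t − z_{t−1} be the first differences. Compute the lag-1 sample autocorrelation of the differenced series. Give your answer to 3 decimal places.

-0.126

First differences Δz: 2, -11, -1, 7, 4, -9, -2, 5, 8, -10
Mean of differences = -0.7000
Numerator Σ(Δz_t−Δz̄)(Δz_{t+1}−Δz̄) = -57.7900
Denominator Σ(Δz_t−Δz̄)² = 460.1000
r_1(Δz) = -57.7900 / 460.1000 = -0.126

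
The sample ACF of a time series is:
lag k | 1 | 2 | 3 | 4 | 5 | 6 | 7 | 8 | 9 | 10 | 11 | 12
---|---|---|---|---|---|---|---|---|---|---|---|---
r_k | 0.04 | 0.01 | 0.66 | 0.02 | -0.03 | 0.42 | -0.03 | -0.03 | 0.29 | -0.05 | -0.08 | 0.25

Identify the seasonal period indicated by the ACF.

The largest autocorrelation is r_3 = 0.66, with weaker echoes at lags 6 (0.42), 9 (0.29) and 12 (0.25); the remaining lags stay at or below 0.04.
The dominant spike at lag 3 indicates a seasonal period of 3.

3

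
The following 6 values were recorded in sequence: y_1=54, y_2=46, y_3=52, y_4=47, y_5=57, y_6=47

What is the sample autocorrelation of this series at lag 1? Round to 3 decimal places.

-0.722

Mean ȳ = (54 + 46 + 52 + 47 + 57 + 47)/6 = 50.5000
Σ(y_t−ȳ)(y_{t+1}−ȳ) = (-15.7500) + (-6.7500) + (-5.2500) + (-22.7500) + (-22.7500) = -73.2500
Denominator Σ(y_t−ȳ)² = 101.5000
r_1 = -73.2500 / 101.5000 = -0.722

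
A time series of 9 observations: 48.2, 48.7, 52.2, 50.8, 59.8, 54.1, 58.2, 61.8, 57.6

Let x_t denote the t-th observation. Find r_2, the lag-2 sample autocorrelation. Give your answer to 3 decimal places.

0.270

Mean x̄ = (48.2 + 48.7 + 52.2 + 50.8 + 59.8 + 54.1 + 58.2 + 61.8 + 57.6)/9 = 54.6000
Σ(x_t−x̄)(x_{t+2}−x̄) = (15.3600) + (22.4200) + (-12.4800) + (1.9000) + (18.7200) + (-3.6000) + (10.8000) = 53.1200
Denominator Σ(x_t−x̄)² = 197.0600
r_2 = 53.1200 / 197.0600 = 0.270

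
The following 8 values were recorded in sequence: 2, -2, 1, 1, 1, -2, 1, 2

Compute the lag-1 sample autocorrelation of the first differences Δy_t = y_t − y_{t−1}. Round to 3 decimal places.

First differences Δy: -4, 3, 0, 0, -3, 3, 1
Mean of differences = 0.0000
Numerator Σ(Δy_t−Δȳ)(Δy_{t+1}−Δȳ) = -18.0000
Denominator Σ(Δy_t−Δȳ)² = 44.0000
r_1(Δy) = -18.0000 / 44.0000 = -0.409

-0.409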